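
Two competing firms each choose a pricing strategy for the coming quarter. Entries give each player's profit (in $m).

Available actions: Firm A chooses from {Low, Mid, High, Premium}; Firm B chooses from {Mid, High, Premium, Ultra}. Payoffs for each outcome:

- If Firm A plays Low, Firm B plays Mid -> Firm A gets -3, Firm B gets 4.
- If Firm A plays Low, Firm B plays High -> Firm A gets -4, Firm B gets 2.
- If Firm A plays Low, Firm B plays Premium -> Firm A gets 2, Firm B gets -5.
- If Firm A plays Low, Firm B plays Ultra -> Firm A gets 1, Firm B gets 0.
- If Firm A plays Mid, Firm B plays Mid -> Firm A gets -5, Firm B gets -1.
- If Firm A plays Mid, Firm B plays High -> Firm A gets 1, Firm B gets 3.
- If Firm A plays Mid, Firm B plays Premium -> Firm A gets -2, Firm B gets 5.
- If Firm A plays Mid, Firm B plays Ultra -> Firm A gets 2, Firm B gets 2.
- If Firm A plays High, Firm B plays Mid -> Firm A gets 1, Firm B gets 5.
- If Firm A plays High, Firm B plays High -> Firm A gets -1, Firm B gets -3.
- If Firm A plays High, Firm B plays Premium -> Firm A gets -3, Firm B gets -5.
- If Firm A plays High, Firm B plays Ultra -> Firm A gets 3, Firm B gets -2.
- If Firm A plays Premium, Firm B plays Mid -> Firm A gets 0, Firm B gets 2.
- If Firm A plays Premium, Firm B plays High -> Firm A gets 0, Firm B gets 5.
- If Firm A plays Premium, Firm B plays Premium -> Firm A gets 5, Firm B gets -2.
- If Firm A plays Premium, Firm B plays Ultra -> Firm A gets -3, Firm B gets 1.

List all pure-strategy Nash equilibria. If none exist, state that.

(High, Mid)

Check each profile: it is a Nash equilibrium iff no player can strictly gain by switching unilaterally.
(Low, Mid): Firm A can switch to High (-3 → 1). Not NE.
(Low, High): Firm A can switch to Mid (-4 → 1). Not NE.
(Low, Premium): Firm A can switch to Premium (2 → 5). Not NE.
(Low, Ultra): Firm A can switch to Mid (1 → 2). Not NE.
(Mid, Mid): Firm A can switch to Low (-5 → -3). Not NE.
(Mid, High): Firm B can switch to Premium (3 → 5). Not NE.
(Mid, Premium): Firm A can switch to Low (-2 → 2). Not NE.
(Mid, Ultra): Firm A can switch to High (2 → 3). Not NE.
(High, Mid): Firm A gets 1, best alternative 0; Firm B gets 5, best alternative -2. No profitable deviation — NE.
(The remaining 7 profiles each have a profitable deviation by the same check.)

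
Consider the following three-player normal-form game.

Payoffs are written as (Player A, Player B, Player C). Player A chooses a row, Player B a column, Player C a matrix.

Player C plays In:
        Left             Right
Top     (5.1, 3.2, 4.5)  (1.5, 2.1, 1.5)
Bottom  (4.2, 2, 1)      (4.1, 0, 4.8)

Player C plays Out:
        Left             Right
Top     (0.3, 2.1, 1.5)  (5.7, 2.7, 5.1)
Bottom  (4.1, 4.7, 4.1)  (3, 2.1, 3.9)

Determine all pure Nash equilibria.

The pure Nash equilibria are (Top, Left, In) and (Top, Right, Out) and (Bottom, Left, Out).

Mark each player's best response to every combination of opponents' strategies; a profile where every player is best-responding is a pure Nash equilibrium.
Player A against (Left, In): payoffs 5.1, 4.2 → best response Top.
Player A against (Left, Out): payoffs 0.3, 4.1 → best response Bottom.
Player A against (Right, In): payoffs 1.5, 4.1 → best response Bottom.
Player A against (Right, Out): payoffs 5.7, 3 → best response Top.
Player B against (Top, In): payoffs 3.2, 2.1 → best response Left.
Player B against (Top, Out): payoffs 2.1, 2.7 → best response Right.
Player B against (Bottom, In): payoffs 2, 0 → best response Left.
Player B against (Bottom, Out): payoffs 4.7, 2.1 → best response Left.
Player C against (Top, Left): payoffs 4.5, 1.5 → best response In.
Player C against (Top, Right): payoffs 1.5, 5.1 → best response Out.
Player C against (Bottom, Left): payoffs 1, 4.1 → best response Out.
Player C against (Bottom, Right): payoffs 4.8, 3.9 → best response In.
Mutual best responses: (Top, Left, In); (Top, Right, Out); (Bottom, Left, Out).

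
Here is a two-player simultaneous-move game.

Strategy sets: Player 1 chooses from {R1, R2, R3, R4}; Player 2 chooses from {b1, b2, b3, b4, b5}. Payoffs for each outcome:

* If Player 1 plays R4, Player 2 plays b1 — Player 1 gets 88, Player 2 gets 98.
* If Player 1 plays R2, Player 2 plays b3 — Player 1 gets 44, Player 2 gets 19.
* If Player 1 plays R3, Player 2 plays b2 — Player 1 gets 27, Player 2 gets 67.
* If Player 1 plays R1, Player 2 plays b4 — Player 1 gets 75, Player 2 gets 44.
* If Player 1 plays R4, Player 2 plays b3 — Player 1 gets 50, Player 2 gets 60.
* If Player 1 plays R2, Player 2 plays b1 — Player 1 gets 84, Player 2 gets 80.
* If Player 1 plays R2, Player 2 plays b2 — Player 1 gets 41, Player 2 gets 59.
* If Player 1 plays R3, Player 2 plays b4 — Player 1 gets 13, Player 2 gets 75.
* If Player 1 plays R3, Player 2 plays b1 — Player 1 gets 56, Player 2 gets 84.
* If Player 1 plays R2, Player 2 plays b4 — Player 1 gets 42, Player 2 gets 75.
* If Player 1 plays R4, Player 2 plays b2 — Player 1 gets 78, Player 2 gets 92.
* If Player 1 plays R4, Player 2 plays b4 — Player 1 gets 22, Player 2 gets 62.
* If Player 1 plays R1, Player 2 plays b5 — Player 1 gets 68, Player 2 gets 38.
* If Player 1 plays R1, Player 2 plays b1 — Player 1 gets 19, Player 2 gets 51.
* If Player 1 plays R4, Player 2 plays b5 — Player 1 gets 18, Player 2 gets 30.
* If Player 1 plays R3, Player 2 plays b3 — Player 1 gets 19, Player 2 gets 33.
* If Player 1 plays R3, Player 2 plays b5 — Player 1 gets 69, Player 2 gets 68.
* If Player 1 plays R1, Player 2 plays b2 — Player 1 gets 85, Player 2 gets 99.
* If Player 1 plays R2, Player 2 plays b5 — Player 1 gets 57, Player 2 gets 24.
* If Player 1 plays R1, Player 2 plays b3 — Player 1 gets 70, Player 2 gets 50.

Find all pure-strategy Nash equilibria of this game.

Player 1 against b1: payoffs 19, 84, 56, 88 → best response R4.
Player 1 against b2: payoffs 85, 41, 27, 78 → best response R1.
Player 1 against b3: payoffs 70, 44, 19, 50 → best response R1.
Player 1 against b4: payoffs 75, 42, 13, 22 → best response R1.
Player 1 against b5: payoffs 68, 57, 69, 18 → best response R3.
Player 2 against R1: payoffs 51, 99, 50, 44, 38 → best response b2.
Player 2 against R2: payoffs 80, 59, 19, 75, 24 → best response b1.
Player 2 against R3: payoffs 84, 67, 33, 75, 68 → best response b1.
Player 2 against R4: payoffs 98, 92, 60, 62, 30 → best response b1.
Mutual best responses: (R1, b2); (R4, b1).

Pure-strategy Nash equilibria: (R1, b2); (R4, b1)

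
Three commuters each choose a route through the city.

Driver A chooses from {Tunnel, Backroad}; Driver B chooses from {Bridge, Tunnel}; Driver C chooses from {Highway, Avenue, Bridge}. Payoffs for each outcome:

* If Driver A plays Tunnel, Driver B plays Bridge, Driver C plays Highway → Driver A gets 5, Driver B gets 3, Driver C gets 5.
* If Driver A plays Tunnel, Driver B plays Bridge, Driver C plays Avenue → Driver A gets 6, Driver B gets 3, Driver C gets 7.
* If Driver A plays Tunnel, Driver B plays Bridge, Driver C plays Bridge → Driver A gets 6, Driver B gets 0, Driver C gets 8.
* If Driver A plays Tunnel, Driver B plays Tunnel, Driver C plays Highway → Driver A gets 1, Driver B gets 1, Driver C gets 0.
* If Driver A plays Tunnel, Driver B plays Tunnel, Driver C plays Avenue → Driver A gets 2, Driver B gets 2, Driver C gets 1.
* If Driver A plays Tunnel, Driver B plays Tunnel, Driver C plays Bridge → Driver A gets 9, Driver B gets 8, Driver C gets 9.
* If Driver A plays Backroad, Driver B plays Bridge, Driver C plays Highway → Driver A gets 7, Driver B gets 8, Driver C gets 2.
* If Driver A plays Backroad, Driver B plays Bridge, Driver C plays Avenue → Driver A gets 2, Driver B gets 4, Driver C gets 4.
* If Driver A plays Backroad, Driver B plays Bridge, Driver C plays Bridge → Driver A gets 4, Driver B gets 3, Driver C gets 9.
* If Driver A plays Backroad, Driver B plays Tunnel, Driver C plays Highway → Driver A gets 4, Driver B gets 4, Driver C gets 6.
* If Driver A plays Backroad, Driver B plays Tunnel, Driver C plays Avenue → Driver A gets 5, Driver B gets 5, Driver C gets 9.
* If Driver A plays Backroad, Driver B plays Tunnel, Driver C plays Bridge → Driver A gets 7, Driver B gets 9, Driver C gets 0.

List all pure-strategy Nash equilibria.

Driver A against (Bridge, Highway): payoffs 5, 7 → best response Backroad.
Driver A against (Bridge, Avenue): payoffs 6, 2 → best response Tunnel.
Driver A against (Bridge, Bridge): payoffs 6, 4 → best response Tunnel.
Driver A against (Tunnel, Highway): payoffs 1, 4 → best response Backroad.
Driver A against (Tunnel, Avenue): payoffs 2, 5 → best response Backroad.
Driver A against (Tunnel, Bridge): payoffs 9, 7 → best response Tunnel.
Driver B against (Tunnel, Highway): payoffs 3, 1 → best response Bridge.
Driver B against (Tunnel, Avenue): payoffs 3, 2 → best response Bridge.
Driver B against (Tunnel, Bridge): payoffs 0, 8 → best response Tunnel.
Driver B against (Backroad, Highway): payoffs 8, 4 → best response Bridge.
Driver B against (Backroad, Avenue): payoffs 4, 5 → best response Tunnel.
Driver B against (Backroad, Bridge): payoffs 3, 9 → best response Tunnel.
Driver C against (Tunnel, Bridge): payoffs 5, 7, 8 → best response Bridge.
Driver C against (Tunnel, Tunnel): payoffs 0, 1, 9 → best response Bridge.
Driver C against (Backroad, Bridge): payoffs 2, 4, 9 → best response Bridge.
Driver C against (Backroad, Tunnel): payoffs 6, 9, 0 → best response Avenue.
Mutual best responses: (Tunnel, Tunnel, Bridge); (Backroad, Tunnel, Avenue).

The pure Nash equilibria are (Tunnel, Tunnel, Bridge) and (Backroad, Tunnel, Avenue).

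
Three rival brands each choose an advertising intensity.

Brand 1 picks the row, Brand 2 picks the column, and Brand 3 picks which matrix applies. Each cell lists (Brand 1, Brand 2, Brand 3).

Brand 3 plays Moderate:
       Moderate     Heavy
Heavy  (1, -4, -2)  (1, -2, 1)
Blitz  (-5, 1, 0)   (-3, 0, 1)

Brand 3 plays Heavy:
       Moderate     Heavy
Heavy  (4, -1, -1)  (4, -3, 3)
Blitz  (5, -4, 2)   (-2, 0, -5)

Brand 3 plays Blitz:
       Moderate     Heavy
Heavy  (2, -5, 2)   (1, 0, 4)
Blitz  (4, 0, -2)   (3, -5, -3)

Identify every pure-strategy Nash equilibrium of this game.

No pure-strategy Nash equilibrium.

Brand 1 against (Moderate, Moderate): payoffs 1, -5 → best response Heavy.
Brand 1 against (Moderate, Heavy): payoffs 4, 5 → best response Blitz.
Brand 1 against (Moderate, Blitz): payoffs 2, 4 → best response Blitz.
Brand 1 against (Heavy, Moderate): payoffs 1, -3 → best response Heavy.
Brand 1 against (Heavy, Heavy): payoffs 4, -2 → best response Heavy.
Brand 1 against (Heavy, Blitz): payoffs 1, 3 → best response Blitz.
Brand 2 against (Heavy, Moderate): payoffs -4, -2 → best response Heavy.
Brand 2 against (Heavy, Heavy): payoffs -1, -3 → best response Moderate.
Brand 2 against (Heavy, Blitz): payoffs -5, 0 → best response Heavy.
Brand 2 against (Blitz, Moderate): payoffs 1, 0 → best response Moderate.
Brand 2 against (Blitz, Heavy): payoffs -4, 0 → best response Heavy.
Brand 2 against (Blitz, Blitz): payoffs 0, -5 → best response Moderate.
Brand 3 against (Heavy, Moderate): payoffs -2, -1, 2 → best response Blitz.
Brand 3 against (Heavy, Heavy): payoffs 1, 3, 4 → best response Blitz.
Brand 3 against (Blitz, Moderate): payoffs 0, 2, -2 → best response Heavy.
Brand 3 against (Blitz, Heavy): payoffs 1, -5, -3 → best response Moderate.
No profile is a mutual best response for all players.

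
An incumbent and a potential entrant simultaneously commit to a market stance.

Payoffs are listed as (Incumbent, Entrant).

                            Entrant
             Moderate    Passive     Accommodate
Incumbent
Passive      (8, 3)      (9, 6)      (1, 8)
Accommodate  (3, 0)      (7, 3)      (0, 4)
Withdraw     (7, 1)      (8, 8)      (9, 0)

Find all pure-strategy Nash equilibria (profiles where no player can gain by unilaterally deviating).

Incumbent against Moderate: payoffs 8, 3, 7 → best response Passive.
Incumbent against Passive: payoffs 9, 7, 8 → best response Passive.
Incumbent against Accommodate: payoffs 1, 0, 9 → best response Withdraw.
Entrant against Passive: payoffs 3, 6, 8 → best response Accommodate.
Entrant against Accommodate: payoffs 0, 3, 4 → best response Accommodate.
Entrant against Withdraw: payoffs 1, 8, 0 → best response Passive.
No profile is a mutual best response for all players.

none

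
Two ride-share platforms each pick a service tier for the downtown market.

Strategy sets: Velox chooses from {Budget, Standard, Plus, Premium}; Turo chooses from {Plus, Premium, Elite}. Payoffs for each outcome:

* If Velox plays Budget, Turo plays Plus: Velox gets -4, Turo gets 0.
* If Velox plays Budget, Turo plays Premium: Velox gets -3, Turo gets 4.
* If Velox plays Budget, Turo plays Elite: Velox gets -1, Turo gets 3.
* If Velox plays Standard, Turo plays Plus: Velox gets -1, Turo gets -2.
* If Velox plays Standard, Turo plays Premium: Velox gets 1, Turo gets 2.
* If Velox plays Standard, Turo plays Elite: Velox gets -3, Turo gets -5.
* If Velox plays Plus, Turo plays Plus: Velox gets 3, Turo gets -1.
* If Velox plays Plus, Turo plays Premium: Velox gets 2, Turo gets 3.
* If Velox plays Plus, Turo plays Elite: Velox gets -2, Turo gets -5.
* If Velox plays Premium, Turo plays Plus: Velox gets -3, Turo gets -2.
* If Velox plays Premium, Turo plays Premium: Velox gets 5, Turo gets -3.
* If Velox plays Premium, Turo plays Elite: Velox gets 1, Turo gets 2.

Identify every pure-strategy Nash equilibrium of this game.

Pure NE: (Premium, Elite)

For each strategy profile, look for a profitable unilateral deviation.
(Budget, Plus): Velox can switch to Standard (-4 → -1). Not NE.
(Budget, Premium): Velox can switch to Standard (-3 → 1). Not NE.
(Budget, Elite): Velox can switch to Premium (-1 → 1). Not NE.
(Standard, Plus): Velox can switch to Plus (-1 → 3). Not NE.
(Standard, Premium): Velox can switch to Plus (1 → 2). Not NE.
(Standard, Elite): Velox can switch to Budget (-3 → -1). Not NE.
(Premium, Elite): Velox gets 1, best alternative -1; Turo gets 2, best alternative -2. No profitable deviation — NE.
(The remaining 5 profiles each have a profitable deviation by the same check.)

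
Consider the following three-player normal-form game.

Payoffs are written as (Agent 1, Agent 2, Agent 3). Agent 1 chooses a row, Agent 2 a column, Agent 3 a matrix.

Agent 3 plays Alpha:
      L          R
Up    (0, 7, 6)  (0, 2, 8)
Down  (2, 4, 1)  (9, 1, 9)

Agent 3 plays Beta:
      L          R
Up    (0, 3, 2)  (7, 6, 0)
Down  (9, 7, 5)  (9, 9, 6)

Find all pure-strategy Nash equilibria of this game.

For each player, find the best response to each opponent profile; mutual best responses are the pure NE.
Agent 1 against (L, Alpha): payoffs 0, 2 → best response Down.
Agent 1 against (L, Beta): payoffs 0, 9 → best response Down.
Agent 1 against (R, Alpha): payoffs 0, 9 → best response Down.
Agent 1 against (R, Beta): payoffs 7, 9 → best response Down.
Agent 2 against (Up, Alpha): payoffs 7, 2 → best response L.
Agent 2 against (Up, Beta): payoffs 3, 6 → best response R.
Agent 2 against (Down, Alpha): payoffs 4, 1 → best response L.
Agent 2 against (Down, Beta): payoffs 7, 9 → best response R.
Agent 3 against (Up, L): payoffs 6, 2 → best response Alpha.
Agent 3 against (Up, R): payoffs 8, 0 → best response Alpha.
Agent 3 against (Down, L): payoffs 1, 5 → best response Beta.
Agent 3 against (Down, R): payoffs 9, 6 → best response Alpha.
No profile is a mutual best response for all players.

There is no pure-strategy Nash equilibrium.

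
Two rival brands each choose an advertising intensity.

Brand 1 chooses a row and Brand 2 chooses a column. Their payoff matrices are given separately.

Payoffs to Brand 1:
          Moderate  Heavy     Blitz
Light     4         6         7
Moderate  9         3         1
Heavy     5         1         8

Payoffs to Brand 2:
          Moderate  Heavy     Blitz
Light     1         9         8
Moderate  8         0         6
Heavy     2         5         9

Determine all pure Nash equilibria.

Pure-strategy Nash equilibria: (Light, Heavy), (Moderate, Moderate), (Heavy, Blitz)

Brand 1 against Moderate: payoffs 4, 9, 5 → best response Moderate.
Brand 1 against Heavy: payoffs 6, 3, 1 → best response Light.
Brand 1 against Blitz: payoffs 7, 1, 8 → best response Heavy.
Brand 2 against Light: payoffs 1, 9, 8 → best response Heavy.
Brand 2 against Moderate: payoffs 8, 0, 6 → best response Moderate.
Brand 2 against Heavy: payoffs 2, 5, 9 → best response Blitz.
Mutual best responses: (Light, Heavy); (Moderate, Moderate); (Heavy, Blitz).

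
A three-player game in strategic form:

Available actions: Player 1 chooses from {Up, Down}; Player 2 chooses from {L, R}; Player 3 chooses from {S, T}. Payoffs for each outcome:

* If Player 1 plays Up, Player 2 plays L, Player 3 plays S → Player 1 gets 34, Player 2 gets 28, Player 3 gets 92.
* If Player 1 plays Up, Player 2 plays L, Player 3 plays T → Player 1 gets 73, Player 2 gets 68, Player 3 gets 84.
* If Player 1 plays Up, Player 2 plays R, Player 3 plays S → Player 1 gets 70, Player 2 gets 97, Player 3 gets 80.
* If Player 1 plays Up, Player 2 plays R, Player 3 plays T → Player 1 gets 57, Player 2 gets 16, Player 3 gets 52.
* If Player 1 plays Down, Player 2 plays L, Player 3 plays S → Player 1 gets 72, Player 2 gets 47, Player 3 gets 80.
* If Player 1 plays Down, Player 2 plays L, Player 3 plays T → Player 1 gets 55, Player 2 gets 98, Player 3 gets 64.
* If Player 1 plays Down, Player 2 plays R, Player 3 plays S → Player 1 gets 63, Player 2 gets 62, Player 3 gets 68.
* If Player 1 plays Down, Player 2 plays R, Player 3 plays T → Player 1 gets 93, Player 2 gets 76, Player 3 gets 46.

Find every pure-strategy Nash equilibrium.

(Up, L, S): Player 1 can switch to Down (34 → 72). Not NE.
(Up, L, T): Player 3 can switch to S (84 → 92). Not NE.
(Up, R, S): Player 1 gets 70, best alternative 63; Player 2 gets 97, best alternative 28; Player 3 gets 80, best alternative 52. No profitable deviation — NE.
(Up, R, T): Player 1 can switch to Down (57 → 93). Not NE.
(Down, L, S): Player 2 can switch to R (47 → 62). Not NE.
(Down, L, T): Player 1 can switch to Up (55 → 73). Not NE.
(Down, R, S): Player 1 can switch to Up (63 → 70). Not NE.
(Down, R, T): Player 2 can switch to L (76 → 98). Not NE.

(Up, R, S)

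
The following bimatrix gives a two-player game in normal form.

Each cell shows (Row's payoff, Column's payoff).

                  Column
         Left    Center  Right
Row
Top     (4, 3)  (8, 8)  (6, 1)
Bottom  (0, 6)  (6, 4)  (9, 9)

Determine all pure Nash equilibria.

Row against Left: payoffs 4, 0 → best response Top.
Row against Center: payoffs 8, 6 → best response Top.
Row against Right: payoffs 6, 9 → best response Bottom.
Column against Top: payoffs 3, 8, 1 → best response Center.
Column against Bottom: payoffs 6, 4, 9 → best response Right.
Mutual best responses: (Top, Center); (Bottom, Right).

Pure-strategy Nash equilibria: (Top, Center) and (Bottom, Right)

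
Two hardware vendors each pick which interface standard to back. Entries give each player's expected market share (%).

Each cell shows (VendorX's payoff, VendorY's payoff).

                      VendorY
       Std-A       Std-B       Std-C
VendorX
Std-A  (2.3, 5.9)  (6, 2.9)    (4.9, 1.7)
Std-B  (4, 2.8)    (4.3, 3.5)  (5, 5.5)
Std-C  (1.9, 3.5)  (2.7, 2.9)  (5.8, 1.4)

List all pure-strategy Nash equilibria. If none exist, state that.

VendorX against Std-A: payoffs 2.3, 4, 1.9 → best response Std-B.
VendorX against Std-B: payoffs 6, 4.3, 2.7 → best response Std-A.
VendorX against Std-C: payoffs 4.9, 5, 5.8 → best response Std-C.
VendorY against Std-A: payoffs 5.9, 2.9, 1.7 → best response Std-A.
VendorY against Std-B: payoffs 2.8, 3.5, 5.5 → best response Std-C.
VendorY against Std-C: payoffs 3.5, 2.9, 1.4 → best response Std-A.
No profile is a mutual best response for all players.

This game has no pure Nash equilibrium.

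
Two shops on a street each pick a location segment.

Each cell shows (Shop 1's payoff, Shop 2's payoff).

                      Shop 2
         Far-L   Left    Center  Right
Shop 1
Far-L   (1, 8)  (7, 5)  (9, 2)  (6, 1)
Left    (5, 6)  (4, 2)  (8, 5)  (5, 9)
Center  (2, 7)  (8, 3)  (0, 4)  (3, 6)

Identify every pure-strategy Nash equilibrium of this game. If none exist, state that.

none

For each player, find the best response to each opponent profile; mutual best responses are the pure NE.
Shop 1 against Far-L: payoffs 1, 5, 2 → best response Left.
Shop 1 against Left: payoffs 7, 4, 8 → best response Center.
Shop 1 against Center: payoffs 9, 8, 0 → best response Far-L.
Shop 1 against Right: payoffs 6, 5, 3 → best response Far-L.
Shop 2 against Far-L: payoffs 8, 5, 2, 1 → best response Far-L.
Shop 2 against Left: payoffs 6, 2, 5, 9 → best response Right.
Shop 2 against Center: payoffs 7, 3, 4, 6 → best response Far-L.
No profile is a mutual best response for all players.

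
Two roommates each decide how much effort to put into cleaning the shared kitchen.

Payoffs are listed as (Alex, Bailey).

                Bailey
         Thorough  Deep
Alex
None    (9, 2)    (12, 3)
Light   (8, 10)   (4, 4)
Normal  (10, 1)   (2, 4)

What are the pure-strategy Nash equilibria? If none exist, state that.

For each player, find the best response to each opponent profile; mutual best responses are the pure NE.
Alex against Thorough: payoffs 9, 8, 10 → best response Normal.
Alex against Deep: payoffs 12, 4, 2 → best response None.
Bailey against None: payoffs 2, 3 → best response Deep.
Bailey against Light: payoffs 10, 4 → best response Thorough.
Bailey against Normal: payoffs 1, 4 → best response Deep.
Mutual best responses: (None, Deep).

(None, Deep)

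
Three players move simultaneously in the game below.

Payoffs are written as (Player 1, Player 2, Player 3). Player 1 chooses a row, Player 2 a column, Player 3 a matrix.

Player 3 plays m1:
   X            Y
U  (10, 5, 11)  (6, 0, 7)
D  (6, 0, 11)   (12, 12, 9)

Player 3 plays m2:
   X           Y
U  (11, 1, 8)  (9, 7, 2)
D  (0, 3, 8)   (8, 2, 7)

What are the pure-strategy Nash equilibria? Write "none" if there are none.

Mark each player's best response to every combination of opponents' strategies; a profile where every player is best-responding is a pure Nash equilibrium.
Player 1 against (X, m1): payoffs 10, 6 → best response U.
Player 1 against (X, m2): payoffs 11, 0 → best response U.
Player 1 against (Y, m1): payoffs 6, 12 → best response D.
Player 1 against (Y, m2): payoffs 9, 8 → best response U.
Player 2 against (U, m1): payoffs 5, 0 → best response X.
Player 2 against (U, m2): payoffs 1, 7 → best response Y.
Player 2 against (D, m1): payoffs 0, 12 → best response Y.
Player 2 against (D, m2): payoffs 3, 2 → best response X.
Player 3 against (U, X): payoffs 11, 8 → best response m1.
Player 3 against (U, Y): payoffs 7, 2 → best response m1.
Player 3 against (D, X): payoffs 11, 8 → best response m1.
Player 3 against (D, Y): payoffs 9, 7 → best response m1.
Mutual best responses: (U, X, m1); (D, Y, m1).

Pure-strategy Nash equilibria: (U, X, m1), (D, Y, m1)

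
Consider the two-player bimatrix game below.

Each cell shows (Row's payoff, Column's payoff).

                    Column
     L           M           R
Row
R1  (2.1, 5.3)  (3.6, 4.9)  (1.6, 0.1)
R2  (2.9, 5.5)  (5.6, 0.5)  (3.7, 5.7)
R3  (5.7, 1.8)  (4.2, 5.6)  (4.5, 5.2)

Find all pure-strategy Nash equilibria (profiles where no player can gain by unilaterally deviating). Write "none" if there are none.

Row against L: payoffs 2.1, 2.9, 5.7 → best response R3.
Row against M: payoffs 3.6, 5.6, 4.2 → best response R2.
Row against R: payoffs 1.6, 3.7, 4.5 → best response R3.
Column against R1: payoffs 5.3, 4.9, 0.1 → best response L.
Column against R2: payoffs 5.5, 0.5, 5.7 → best response R.
Column against R3: payoffs 1.8, 5.6, 5.2 → best response M.
No profile is a mutual best response for all players.

none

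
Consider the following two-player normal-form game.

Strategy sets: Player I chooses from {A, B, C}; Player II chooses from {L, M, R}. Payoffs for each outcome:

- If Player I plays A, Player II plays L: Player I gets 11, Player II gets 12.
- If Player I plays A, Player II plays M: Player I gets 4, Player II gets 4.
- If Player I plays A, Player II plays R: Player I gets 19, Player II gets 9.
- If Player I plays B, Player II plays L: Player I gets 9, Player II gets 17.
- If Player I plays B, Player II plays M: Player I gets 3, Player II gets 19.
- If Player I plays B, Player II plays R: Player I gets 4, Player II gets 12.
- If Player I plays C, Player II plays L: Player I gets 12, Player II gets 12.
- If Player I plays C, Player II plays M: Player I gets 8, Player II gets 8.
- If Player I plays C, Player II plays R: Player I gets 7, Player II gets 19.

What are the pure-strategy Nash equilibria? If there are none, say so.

Player I against L: payoffs 11, 9, 12 → best response C.
Player I against M: payoffs 4, 3, 8 → best response C.
Player I against R: payoffs 19, 4, 7 → best response A.
Player II against A: payoffs 12, 4, 9 → best response L.
Player II against B: payoffs 17, 19, 12 → best response M.
Player II against C: payoffs 12, 8, 19 → best response R.
No profile is a mutual best response for all players.

No pure-strategy Nash equilibrium.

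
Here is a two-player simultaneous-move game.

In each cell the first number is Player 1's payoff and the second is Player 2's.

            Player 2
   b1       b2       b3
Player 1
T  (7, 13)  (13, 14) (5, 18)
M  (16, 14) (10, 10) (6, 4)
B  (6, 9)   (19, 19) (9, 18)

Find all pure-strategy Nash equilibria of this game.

Pure-strategy Nash equilibria: (M, b1) and (B, b2)

Player 1 against b1: payoffs 7, 16, 6 → best response M.
Player 1 against b2: payoffs 13, 10, 19 → best response B.
Player 1 against b3: payoffs 5, 6, 9 → best response B.
Player 2 against T: payoffs 13, 14, 18 → best response b3.
Player 2 against M: payoffs 14, 10, 4 → best response b1.
Player 2 against B: payoffs 9, 19, 18 → best response b2.
Mutual best responses: (M, b1); (B, b2).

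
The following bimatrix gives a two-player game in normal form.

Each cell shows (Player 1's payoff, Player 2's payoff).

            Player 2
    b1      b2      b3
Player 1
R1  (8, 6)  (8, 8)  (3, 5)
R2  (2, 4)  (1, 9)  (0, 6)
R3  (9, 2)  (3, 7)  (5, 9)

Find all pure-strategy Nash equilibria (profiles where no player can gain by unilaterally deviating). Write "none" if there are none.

The pure Nash equilibria are (R1, b2), (R3, b3).

Check each profile: it is a Nash equilibrium iff no player can strictly gain by switching unilaterally.
(R1, b1): Player 1 can switch to R3 (8 → 9). Not NE.
(R1, b2): Player 1 gets 8, best alternative 3; Player 2 gets 8, best alternative 6. No profitable deviation — NE.
(R1, b3): Player 1 can switch to R3 (3 → 5). Not NE.
(R2, b1): Player 1 can switch to R1 (2 → 8). Not NE.
(R2, b2): Player 1 can switch to R1 (1 → 8). Not NE.
(R2, b3): Player 1 can switch to R1 (0 → 3). Not NE.
(R3, b1): Player 2 can switch to b2 (2 → 7). Not NE.
(R3, b2): Player 1 can switch to R1 (3 → 8). Not NE.
(R3, b3): Player 1 gets 5, best alternative 3; Player 2 gets 9, best alternative 7. No profitable deviation — NE.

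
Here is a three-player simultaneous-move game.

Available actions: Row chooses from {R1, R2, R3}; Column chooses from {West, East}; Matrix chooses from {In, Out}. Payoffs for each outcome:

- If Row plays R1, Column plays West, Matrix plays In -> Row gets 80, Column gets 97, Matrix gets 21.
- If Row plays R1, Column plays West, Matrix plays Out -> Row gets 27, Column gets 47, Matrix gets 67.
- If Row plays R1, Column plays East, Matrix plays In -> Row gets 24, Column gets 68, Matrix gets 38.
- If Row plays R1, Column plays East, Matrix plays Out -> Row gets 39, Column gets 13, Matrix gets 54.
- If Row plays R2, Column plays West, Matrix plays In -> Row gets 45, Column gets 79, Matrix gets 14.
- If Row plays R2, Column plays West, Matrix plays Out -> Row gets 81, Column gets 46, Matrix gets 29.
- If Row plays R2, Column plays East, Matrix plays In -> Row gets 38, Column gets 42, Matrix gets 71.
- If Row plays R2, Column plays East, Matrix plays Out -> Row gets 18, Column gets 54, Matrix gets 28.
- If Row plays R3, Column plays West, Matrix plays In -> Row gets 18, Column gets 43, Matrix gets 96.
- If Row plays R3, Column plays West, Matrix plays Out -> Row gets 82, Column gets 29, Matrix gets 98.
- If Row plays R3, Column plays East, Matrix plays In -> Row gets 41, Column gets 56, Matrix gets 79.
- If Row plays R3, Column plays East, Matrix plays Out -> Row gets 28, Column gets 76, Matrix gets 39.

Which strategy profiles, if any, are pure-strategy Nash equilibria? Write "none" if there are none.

(R1, West, In): Matrix can switch to Out (21 → 67). Not NE.
(R1, West, Out): Row can switch to R2 (27 → 81). Not NE.
(R1, East, In): Row can switch to R2 (24 → 38). Not NE.
(R1, East, Out): Column can switch to West (13 → 47). Not NE.
(R2, West, In): Row can switch to R1 (45 → 80). Not NE.
(R2, West, Out): Row can switch to R3 (81 → 82). Not NE.
(R3, East, In): Row gets 41, best alternative 38; Column gets 56, best alternative 43; Matrix gets 79, best alternative 39. No profitable deviation — NE.
(The remaining 5 profiles each have a profitable deviation by the same check.)

Pure NE: (R3, East, In)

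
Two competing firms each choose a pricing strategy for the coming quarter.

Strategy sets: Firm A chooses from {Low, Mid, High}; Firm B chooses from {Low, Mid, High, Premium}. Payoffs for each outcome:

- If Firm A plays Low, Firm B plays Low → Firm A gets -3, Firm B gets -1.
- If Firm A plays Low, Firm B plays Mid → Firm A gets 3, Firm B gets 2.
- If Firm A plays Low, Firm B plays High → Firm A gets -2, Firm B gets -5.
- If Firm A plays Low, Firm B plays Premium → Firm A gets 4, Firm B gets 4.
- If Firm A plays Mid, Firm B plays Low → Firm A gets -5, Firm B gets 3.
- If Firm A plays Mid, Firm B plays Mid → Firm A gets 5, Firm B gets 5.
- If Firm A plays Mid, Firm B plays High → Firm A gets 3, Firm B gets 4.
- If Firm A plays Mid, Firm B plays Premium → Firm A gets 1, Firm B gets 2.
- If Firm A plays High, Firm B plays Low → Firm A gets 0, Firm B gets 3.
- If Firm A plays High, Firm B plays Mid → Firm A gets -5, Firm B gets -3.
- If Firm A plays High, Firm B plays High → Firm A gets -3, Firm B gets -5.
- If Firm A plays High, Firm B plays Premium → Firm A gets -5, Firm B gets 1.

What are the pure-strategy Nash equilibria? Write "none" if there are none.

Pure-strategy Nash equilibria: (Low, Premium) and (Mid, Mid) and (High, Low)

(Low, Low): Firm A can switch to High (-3 → 0). Not NE.
(Low, Mid): Firm A can switch to Mid (3 → 5). Not NE.
(Low, High): Firm A can switch to Mid (-2 → 3). Not NE.
(Low, Premium): Firm A gets 4, best alternative 1; Firm B gets 4, best alternative 2. No profitable deviation — NE.
(Mid, Low): Firm A can switch to Low (-5 → -3). Not NE.
(Mid, Mid): Firm A gets 5, best alternative 3; Firm B gets 5, best alternative 4. No profitable deviation — NE.
(Mid, High): Firm B can switch to Mid (4 → 5). Not NE.
(Mid, Premium): Firm A can switch to Low (1 → 4). Not NE.
(High, Low): Firm A gets 0, best alternative -3; Firm B gets 3, best alternative 1. No profitable deviation — NE.
(High, Mid): Firm A can switch to Low (-5 → 3). Not NE.
(High, High): Firm A can switch to Low (-3 → -2). Not NE.
(The remaining 1 profile has a profitable deviation by the same check.)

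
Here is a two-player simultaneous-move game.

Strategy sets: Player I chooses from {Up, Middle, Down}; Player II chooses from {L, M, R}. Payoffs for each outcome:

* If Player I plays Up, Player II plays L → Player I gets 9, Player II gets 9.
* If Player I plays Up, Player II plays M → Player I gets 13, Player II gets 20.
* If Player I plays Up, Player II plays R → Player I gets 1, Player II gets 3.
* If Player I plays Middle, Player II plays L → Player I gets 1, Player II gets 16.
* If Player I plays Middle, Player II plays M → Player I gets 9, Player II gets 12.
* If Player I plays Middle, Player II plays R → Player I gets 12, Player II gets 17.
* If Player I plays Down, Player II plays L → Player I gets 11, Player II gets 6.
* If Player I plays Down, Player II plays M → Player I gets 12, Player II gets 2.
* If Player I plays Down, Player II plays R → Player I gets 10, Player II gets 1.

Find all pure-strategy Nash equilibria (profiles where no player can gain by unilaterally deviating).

Pure-strategy Nash equilibria: (Up, M); (Middle, R); (Down, L)

Check each profile: it is a Nash equilibrium iff no player can strictly gain by switching unilaterally.
(Up, L): Player I can switch to Down (9 → 11). Not NE.
(Up, M): Player I gets 13, best alternative 12; Player II gets 20, best alternative 9. No profitable deviation — NE.
(Up, R): Player I can switch to Middle (1 → 12). Not NE.
(Middle, L): Player I can switch to Up (1 → 9). Not NE.
(Middle, M): Player I can switch to Up (9 → 13). Not NE.
(Middle, R): Player I gets 12, best alternative 10; Player II gets 17, best alternative 16. No profitable deviation — NE.
(Down, L): Player I gets 11, best alternative 9; Player II gets 6, best alternative 2. No profitable deviation — NE.
(Down, M): Player I can switch to Up (12 → 13). Not NE.
(Down, R): Player I can switch to Middle (10 → 12). Not NE.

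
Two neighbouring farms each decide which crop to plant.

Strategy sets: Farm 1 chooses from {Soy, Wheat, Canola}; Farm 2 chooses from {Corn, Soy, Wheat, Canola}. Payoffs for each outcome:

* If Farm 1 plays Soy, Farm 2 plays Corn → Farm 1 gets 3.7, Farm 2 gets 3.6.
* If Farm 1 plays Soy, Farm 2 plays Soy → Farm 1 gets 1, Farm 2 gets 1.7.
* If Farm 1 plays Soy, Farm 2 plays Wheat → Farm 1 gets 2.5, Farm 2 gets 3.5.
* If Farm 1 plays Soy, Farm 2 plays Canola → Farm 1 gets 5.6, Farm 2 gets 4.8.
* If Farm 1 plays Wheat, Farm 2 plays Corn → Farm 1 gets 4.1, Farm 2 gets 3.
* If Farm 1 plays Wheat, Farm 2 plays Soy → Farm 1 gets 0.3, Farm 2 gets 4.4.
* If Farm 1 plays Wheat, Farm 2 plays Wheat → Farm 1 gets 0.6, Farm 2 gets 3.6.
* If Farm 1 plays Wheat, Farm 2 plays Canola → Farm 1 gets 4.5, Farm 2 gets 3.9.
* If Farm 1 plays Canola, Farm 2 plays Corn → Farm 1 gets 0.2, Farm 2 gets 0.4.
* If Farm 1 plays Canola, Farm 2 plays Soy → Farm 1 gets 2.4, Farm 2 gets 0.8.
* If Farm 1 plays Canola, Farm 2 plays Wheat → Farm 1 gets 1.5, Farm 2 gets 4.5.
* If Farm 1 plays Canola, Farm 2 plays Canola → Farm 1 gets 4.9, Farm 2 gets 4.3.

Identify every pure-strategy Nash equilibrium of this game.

(Soy, Canola)

(Soy, Corn): Farm 1 can switch to Wheat (3.7 → 4.1). Not NE.
(Soy, Soy): Farm 1 can switch to Canola (1 → 2.4). Not NE.
(Soy, Wheat): Farm 2 can switch to Corn (3.5 → 3.6). Not NE.
(Soy, Canola): Farm 1 gets 5.6, best alternative 4.9; Farm 2 gets 4.8, best alternative 3.6. No profitable deviation — NE.
(Wheat, Corn): Farm 2 can switch to Soy (3 → 4.4). Not NE.
(Wheat, Soy): Farm 1 can switch to Soy (0.3 → 1). Not NE.
(Wheat, Wheat): Farm 1 can switch to Soy (0.6 → 2.5). Not NE.
(Wheat, Canola): Farm 1 can switch to Soy (4.5 → 5.6). Not NE.
(Canola, Corn): Farm 1 can switch to Soy (0.2 → 3.7). Not NE.
(Canola, Soy): Farm 2 can switch to Wheat (0.8 → 4.5). Not NE.
(Canola, Wheat): Farm 1 can switch to Soy (1.5 → 2.5). Not NE.
(Canola, Canola): Farm 1 can switch to Soy (4.9 → 5.6). Not NE.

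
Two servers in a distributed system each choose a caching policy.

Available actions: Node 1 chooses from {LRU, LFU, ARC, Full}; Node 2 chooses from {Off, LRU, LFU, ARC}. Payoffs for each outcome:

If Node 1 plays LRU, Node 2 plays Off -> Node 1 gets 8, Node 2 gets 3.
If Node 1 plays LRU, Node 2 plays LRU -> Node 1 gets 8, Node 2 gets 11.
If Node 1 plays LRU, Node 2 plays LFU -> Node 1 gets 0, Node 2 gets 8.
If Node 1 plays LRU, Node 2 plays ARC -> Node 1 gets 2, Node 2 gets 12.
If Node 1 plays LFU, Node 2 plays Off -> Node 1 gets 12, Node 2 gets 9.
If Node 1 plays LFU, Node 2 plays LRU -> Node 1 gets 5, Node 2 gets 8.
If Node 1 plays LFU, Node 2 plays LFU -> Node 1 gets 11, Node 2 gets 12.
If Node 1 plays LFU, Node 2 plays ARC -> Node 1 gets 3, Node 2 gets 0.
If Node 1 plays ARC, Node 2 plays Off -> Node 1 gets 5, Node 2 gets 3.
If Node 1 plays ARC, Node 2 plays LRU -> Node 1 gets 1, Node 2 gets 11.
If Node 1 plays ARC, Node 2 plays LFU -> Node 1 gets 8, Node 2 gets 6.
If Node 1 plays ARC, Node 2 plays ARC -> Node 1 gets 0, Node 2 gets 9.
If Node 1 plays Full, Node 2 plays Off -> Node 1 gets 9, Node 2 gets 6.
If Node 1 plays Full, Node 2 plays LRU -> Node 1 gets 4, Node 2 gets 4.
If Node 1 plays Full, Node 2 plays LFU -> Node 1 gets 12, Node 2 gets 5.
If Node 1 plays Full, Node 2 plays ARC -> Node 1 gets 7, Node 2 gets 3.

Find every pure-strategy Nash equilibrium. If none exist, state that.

No pure-strategy Nash equilibrium.

Node 1 against Off: payoffs 8, 12, 5, 9 → best response LFU.
Node 1 against LRU: payoffs 8, 5, 1, 4 → best response LRU.
Node 1 against LFU: payoffs 0, 11, 8, 12 → best response Full.
Node 1 against ARC: payoffs 2, 3, 0, 7 → best response Full.
Node 2 against LRU: payoffs 3, 11, 8, 12 → best response ARC.
Node 2 against LFU: payoffs 9, 8, 12, 0 → best response LFU.
Node 2 against ARC: payoffs 3, 11, 6, 9 → best response LRU.
Node 2 against Full: payoffs 6, 4, 5, 3 → best response Off.
No profile is a mutual best response for all players.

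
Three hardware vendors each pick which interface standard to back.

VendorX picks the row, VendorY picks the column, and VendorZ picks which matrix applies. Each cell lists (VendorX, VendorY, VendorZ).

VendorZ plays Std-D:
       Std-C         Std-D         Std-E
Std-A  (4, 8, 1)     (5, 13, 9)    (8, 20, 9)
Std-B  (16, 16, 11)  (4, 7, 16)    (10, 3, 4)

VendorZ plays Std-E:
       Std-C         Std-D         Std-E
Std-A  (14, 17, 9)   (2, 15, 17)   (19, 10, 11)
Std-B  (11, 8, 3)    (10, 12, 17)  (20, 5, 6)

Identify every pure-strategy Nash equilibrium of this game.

(Std-A, Std-C, Std-E); (Std-B, Std-C, Std-D); (Std-B, Std-D, Std-E)

(Std-A, Std-C, Std-D): VendorX can switch to Std-B (4 → 16). Not NE.
(Std-A, Std-C, Std-E): VendorX gets 14, best alternative 11; VendorY gets 17, best alternative 15; VendorZ gets 9, best alternative 1. No profitable deviation — NE.
(Std-A, Std-D, Std-D): VendorY can switch to Std-E (13 → 20). Not NE.
(Std-A, Std-D, Std-E): VendorX can switch to Std-B (2 → 10). Not NE.
(Std-A, Std-E, Std-D): VendorX can switch to Std-B (8 → 10). Not NE.
(Std-A, Std-E, Std-E): VendorX can switch to Std-B (19 → 20). Not NE.
(Std-B, Std-C, Std-D): VendorX gets 16, best alternative 4; VendorY gets 16, best alternative 7; VendorZ gets 11, best alternative 3. No profitable deviation — NE.
(Std-B, Std-C, Std-E): VendorX can switch to Std-A (11 → 14). Not NE.
(Std-B, Std-D, Std-D): VendorX can switch to Std-A (4 → 5). Not NE.
(Std-B, Std-D, Std-E): VendorX gets 10, best alternative 2; VendorY gets 12, best alternative 8; VendorZ gets 17, best alternative 16. No profitable deviation — NE.
(Std-B, Std-E, Std-D): VendorY can switch to Std-C (3 → 16). Not NE.
(Std-B, Std-E, Std-E): VendorY can switch to Std-C (5 → 8). Not NE.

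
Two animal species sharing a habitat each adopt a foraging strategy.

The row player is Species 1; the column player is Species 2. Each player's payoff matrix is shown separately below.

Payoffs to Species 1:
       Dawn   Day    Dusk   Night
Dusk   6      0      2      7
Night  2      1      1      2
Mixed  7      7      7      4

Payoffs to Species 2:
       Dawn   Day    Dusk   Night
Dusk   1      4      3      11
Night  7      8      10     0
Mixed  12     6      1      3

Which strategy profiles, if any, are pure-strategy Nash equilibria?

The pure Nash equilibria are (Dusk, Night); (Mixed, Dawn).

Species 1 against Dawn: payoffs 6, 2, 7 → best response Mixed.
Species 1 against Day: payoffs 0, 1, 7 → best response Mixed.
Species 1 against Dusk: payoffs 2, 1, 7 → best response Mixed.
Species 1 against Night: payoffs 7, 2, 4 → best response Dusk.
Species 2 against Dusk: payoffs 1, 4, 3, 11 → best response Night.
Species 2 against Night: payoffs 7, 8, 10, 0 → best response Dusk.
Species 2 against Mixed: payoffs 12, 6, 1, 3 → best response Dawn.
Mutual best responses: (Dusk, Night); (Mixed, Dawn).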